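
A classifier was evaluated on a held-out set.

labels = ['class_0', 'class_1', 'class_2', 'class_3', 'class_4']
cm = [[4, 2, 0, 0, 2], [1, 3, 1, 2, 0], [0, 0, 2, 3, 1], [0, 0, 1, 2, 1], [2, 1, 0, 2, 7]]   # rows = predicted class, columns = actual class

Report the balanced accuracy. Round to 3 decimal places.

Balanced accuracy = mean of per-class recall.
  class_0: recall = 4/7 = 0.5714
  class_1: recall = 3/6 = 0.5000
  class_2: recall = 2/4 = 0.5000
  class_3: recall = 2/9 = 0.2222
  class_4: recall = 7/11 = 0.6364
Mean = (0.5714 + 0.5000 + 0.5000 + 0.2222 + 0.6364) / 5 = 0.486

0.486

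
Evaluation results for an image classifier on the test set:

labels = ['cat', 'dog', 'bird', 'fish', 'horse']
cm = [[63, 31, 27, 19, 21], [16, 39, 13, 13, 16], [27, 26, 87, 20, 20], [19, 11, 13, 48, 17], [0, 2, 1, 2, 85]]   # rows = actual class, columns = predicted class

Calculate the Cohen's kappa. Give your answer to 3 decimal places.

Observed agreement pₒ = trace/N = 322/636 = 0.5063
Expected agreement pₑ = Σ (rowᵢ·colᵢ)/N² = (161·125 + 97·109 + 180·141 + 108·102 + 90·159)/636² = 0.2012
κ = (pₒ − pₑ)/(1 − pₑ) = (0.5063 − 0.2012)/(1 − 0.2012) = 0.382

0.382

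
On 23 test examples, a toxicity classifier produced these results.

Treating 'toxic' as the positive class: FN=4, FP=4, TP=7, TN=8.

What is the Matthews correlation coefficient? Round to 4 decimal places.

MCC = (TP·TN − FP·FN) / √((TP+FP)(TP+FN)(TN+FP)(TN+FN))
Numerator = 7·8 − 4·4 = 40
Denominator = √(11·11·12·12) = √17424 = 132.0000
MCC = 40 / 132.0000 = 0.3030

0.3030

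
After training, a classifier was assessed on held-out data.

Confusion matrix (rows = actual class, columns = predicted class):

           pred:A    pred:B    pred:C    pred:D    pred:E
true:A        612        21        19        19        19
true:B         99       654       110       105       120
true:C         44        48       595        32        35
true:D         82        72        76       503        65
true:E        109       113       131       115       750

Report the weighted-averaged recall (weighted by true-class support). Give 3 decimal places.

0.685

Per-class recall (TP/(TP+FN)):
  A: TP=612, FN=21+19+19+19=78 → 612/690 = 0.8870
  B: TP=654, FN=99+110+105+120=434 → 654/1088 = 0.6011
  C: TP=595, FN=44+48+32+35=159 → 595/754 = 0.7891
  D: TP=503, FN=82+72+76+65=295 → 503/798 = 0.6303
  E: TP=750, FN=109+113+131+115=468 → 750/1218 = 0.6158
Weighted-recall = Σ (supportᵢ/N)·recallᵢ with N=4548: (690/4548)·0.8870 + (1088/4548)·0.6011 + (754/4548)·0.7891 + (798/4548)·0.6303 + (1218/4548)·0.6158 = 0.685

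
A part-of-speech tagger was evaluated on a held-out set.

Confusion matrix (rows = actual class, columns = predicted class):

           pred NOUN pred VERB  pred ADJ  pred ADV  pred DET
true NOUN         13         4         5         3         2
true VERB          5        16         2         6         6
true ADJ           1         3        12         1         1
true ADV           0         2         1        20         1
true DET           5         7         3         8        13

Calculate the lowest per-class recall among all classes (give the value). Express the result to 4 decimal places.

Per-class recall (TP/(TP+FN)):
  NOUN: TP=13, FN=4+5+3+2=14 → 13/27 = 0.48148
  VERB: TP=16, FN=5+2+6+6=19 → 16/35 = 0.45714
  ADJ: TP=12, FN=1+3+1+1=6 → 12/18 = 0.66667
  ADV: TP=20, FN=0+2+1+1=4 → 20/24 = 0.83333
  DET: TP=13, FN=5+7+3+8=23 → 13/36 = 0.36111
Lowest is class 'DET' with recall = 0.3611.

0.3611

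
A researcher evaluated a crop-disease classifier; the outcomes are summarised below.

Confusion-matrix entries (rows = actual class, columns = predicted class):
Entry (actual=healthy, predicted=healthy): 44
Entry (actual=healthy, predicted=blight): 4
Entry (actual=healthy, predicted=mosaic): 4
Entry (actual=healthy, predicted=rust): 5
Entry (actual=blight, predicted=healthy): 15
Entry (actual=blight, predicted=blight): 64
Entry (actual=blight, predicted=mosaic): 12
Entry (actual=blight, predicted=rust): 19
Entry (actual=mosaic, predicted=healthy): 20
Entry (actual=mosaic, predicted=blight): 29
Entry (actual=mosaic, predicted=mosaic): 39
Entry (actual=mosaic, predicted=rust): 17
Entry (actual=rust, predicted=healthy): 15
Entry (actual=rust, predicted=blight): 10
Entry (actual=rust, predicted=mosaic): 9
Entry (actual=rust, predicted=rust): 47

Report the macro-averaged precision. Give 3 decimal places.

Per-class precision (TP/(TP+FP)):
  healthy: TP=44, FP=15+20+15=50 → 44/94 = 0.4681
  blight: TP=64, FP=4+29+10=43 → 64/107 = 0.5981
  mosaic: TP=39, FP=4+12+9=25 → 39/64 = 0.6094
  rust: TP=47, FP=5+19+17=41 → 47/88 = 0.5341
Macro-precision = mean = (0.4681 + 0.5981 + 0.6094 + 0.5341) / 4 = 0.552

0.552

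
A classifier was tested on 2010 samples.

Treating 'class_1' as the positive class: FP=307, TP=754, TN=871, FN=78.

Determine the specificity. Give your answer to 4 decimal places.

0.7394

Specificity = TN/(TN+FP) = 871/(871+307) = 0.7394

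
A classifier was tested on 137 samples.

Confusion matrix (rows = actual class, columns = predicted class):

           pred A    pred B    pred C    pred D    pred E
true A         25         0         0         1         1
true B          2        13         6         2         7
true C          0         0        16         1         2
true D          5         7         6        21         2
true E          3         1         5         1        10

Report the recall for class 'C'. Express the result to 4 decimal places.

recall = TP/(TP+FN).
C: TP=16, FN=0+0+1+2=3 → 16/19 = 0.84211

0.8421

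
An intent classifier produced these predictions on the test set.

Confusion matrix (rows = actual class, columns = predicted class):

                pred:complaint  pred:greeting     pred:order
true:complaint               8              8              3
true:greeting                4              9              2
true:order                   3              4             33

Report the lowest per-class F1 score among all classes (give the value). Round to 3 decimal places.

Per-class F1 score (2·TP/(2·TP+FP+FN)):
  complaint: TP=8, FP=4+3=7, FN=8+3=11 → 16/34 = 0.4706
  greeting: TP=9, FP=8+4=12, FN=4+2=6 → 18/36 = 0.5000
  order: TP=33, FP=3+2=5, FN=3+4=7 → 66/78 = 0.8462
Lowest is class 'complaint' with F1 score = 0.471.

0.471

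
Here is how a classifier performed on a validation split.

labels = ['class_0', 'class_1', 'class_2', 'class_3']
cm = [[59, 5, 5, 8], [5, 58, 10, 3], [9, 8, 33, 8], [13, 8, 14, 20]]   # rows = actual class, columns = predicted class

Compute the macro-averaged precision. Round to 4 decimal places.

0.6163

Per-class precision (TP/(TP+FP)):
  class_0: TP=59, FP=5+9+13=27 → 59/86 = 0.68605
  class_1: TP=58, FP=5+8+8=21 → 58/79 = 0.73418
  class_2: TP=33, FP=5+10+14=29 → 33/62 = 0.53226
  class_3: TP=20, FP=8+3+8=19 → 20/39 = 0.51282
Macro-precision = mean = (0.68605 + 0.73418 + 0.53226 + 0.51282) / 4 = 0.6163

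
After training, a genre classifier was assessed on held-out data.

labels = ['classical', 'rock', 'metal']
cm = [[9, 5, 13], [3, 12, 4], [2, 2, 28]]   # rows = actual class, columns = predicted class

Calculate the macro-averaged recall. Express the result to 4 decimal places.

Per-class recall (TP/(TP+FN)):
  classical: TP=9, FN=5+13=18 → 9/27 = 0.33333
  rock: TP=12, FN=3+4=7 → 12/19 = 0.63158
  metal: TP=28, FN=2+2=4 → 28/32 = 0.87500
Macro-recall = mean = (0.33333 + 0.63158 + 0.87500) / 3 = 0.6133

0.6133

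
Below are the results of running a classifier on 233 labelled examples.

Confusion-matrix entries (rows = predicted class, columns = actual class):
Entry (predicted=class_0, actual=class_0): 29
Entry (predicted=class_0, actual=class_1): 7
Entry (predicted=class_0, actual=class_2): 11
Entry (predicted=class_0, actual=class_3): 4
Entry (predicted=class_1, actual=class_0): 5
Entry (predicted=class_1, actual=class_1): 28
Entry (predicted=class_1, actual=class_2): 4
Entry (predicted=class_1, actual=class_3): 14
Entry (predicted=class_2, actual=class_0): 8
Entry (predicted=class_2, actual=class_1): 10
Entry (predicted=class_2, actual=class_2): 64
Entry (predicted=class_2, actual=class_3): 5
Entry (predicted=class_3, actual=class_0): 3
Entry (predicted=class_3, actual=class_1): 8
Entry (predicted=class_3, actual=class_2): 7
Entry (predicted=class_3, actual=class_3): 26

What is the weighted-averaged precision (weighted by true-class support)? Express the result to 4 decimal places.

0.6305

Per-class precision (TP/(TP+FP)):
  class_0: TP=29, FP=7+11+4=22 → 29/51 = 0.56863
  class_1: TP=28, FP=5+4+14=23 → 28/51 = 0.54902
  class_2: TP=64, FP=8+10+5=23 → 64/87 = 0.73563
  class_3: TP=26, FP=3+8+7=18 → 26/44 = 0.59091
Weighted-precision = Σ (supportᵢ/N)·precisionᵢ with N=233: (45/233)·0.56863 + (53/233)·0.54902 + (86/233)·0.73563 + (49/233)·0.59091 = 0.6305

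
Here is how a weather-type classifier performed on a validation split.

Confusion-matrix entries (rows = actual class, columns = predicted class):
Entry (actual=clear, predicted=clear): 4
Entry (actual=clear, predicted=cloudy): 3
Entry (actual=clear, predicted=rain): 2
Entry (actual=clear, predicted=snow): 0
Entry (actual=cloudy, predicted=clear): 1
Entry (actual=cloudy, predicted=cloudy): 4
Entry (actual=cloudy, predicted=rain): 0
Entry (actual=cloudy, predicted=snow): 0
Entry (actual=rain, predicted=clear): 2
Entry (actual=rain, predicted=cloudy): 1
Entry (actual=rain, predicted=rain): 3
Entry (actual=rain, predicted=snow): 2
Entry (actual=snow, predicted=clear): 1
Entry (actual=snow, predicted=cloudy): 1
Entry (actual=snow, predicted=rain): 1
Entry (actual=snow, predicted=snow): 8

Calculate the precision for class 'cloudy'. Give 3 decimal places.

0.444

Take TP from the diagonal, FP from the rest of the 'cloudy' prediction marginal, FN from the rest of the 'cloudy' actual marginal.
precision = TP/(TP+FP).
cloudy: TP=4, FP=3+1+1=5 → 4/9 = 0.4444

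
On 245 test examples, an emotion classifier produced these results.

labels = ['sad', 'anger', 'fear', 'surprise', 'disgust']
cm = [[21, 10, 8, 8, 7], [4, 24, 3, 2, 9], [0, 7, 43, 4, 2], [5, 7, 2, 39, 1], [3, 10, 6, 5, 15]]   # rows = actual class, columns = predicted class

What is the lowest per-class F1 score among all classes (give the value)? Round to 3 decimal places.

0.411

Per-class F1 score (2·TP/(2·TP+FP+FN)):
  sad: TP=21, FP=4+0+5+3=12, FN=10+8+8+7=33 → 42/87 = 0.4828
  anger: TP=24, FP=10+7+7+10=34, FN=4+3+2+9=18 → 48/100 = 0.4800
  fear: TP=43, FP=8+3+2+6=19, FN=0+7+4+2=13 → 86/118 = 0.7288
  surprise: TP=39, FP=8+2+4+5=19, FN=5+7+2+1=15 → 78/112 = 0.6964
  disgust: TP=15, FP=7+9+2+1=19, FN=3+10+6+5=24 → 30/73 = 0.4110
Lowest is class 'disgust' with F1 score = 0.411.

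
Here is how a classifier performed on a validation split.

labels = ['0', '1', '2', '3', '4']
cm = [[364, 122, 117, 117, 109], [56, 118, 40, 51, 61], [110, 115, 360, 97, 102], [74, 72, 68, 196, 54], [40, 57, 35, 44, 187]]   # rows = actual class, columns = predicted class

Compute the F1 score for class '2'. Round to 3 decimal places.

0.513

One-vs-rest for '2': TP = diagonal; FP = other classes predicted '2'; FN = '2' predicted as other.
F1 score = 2·TP/(2·TP+FP+FN).
2: TP=360, FP=117+40+68+35=260, FN=110+115+97+102=424 → 720/1404 = 0.5128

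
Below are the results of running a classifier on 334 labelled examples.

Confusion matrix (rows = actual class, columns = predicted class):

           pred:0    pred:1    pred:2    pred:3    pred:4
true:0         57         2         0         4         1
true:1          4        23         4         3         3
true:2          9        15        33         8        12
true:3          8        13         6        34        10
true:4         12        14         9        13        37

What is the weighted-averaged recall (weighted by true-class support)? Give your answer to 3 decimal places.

Per-class recall (TP/(TP+FN)):
  0: TP=57, FN=2+0+4+1=7 → 57/64 = 0.8906
  1: TP=23, FN=4+4+3+3=14 → 23/37 = 0.6216
  2: TP=33, FN=9+15+8+12=44 → 33/77 = 0.4286
  3: TP=34, FN=8+13+6+10=37 → 34/71 = 0.4789
  4: TP=37, FN=12+14+9+13=48 → 37/85 = 0.4353
Weighted-recall = Σ (supportᵢ/N)·recallᵢ with N=334: (64/334)·0.8906 + (37/334)·0.6216 + (77/334)·0.4286 + (71/334)·0.4789 + (85/334)·0.4353 = 0.551

0.551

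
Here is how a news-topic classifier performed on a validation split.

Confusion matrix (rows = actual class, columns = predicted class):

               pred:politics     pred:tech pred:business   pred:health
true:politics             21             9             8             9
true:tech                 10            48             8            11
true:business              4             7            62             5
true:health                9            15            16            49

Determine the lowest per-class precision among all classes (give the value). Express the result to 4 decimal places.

Per-class precision (TP/(TP+FP)):
  politics: TP=21, FP=10+4+9=23 → 21/44 = 0.47727
  tech: TP=48, FP=9+7+15=31 → 48/79 = 0.60759
  business: TP=62, FP=8+8+16=32 → 62/94 = 0.65957
  health: TP=49, FP=9+11+5=25 → 49/74 = 0.66216
Lowest is class 'politics' with precision = 0.4773.

0.4773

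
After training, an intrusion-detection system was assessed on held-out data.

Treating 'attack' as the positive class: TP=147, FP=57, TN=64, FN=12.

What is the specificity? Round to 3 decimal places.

0.529

Specificity = TN/(TN+FP) = 64/(64+57) = 0.529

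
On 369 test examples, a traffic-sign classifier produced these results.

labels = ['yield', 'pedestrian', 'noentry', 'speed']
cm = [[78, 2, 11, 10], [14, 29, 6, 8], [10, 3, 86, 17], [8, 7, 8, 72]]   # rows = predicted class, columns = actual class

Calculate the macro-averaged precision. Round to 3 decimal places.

Per-class precision (TP/(TP+FP)):
  yield: TP=78, FP=2+11+10=23 → 78/101 = 0.7723
  pedestrian: TP=29, FP=14+6+8=28 → 29/57 = 0.5088
  noentry: TP=86, FP=10+3+17=30 → 86/116 = 0.7414
  speed: TP=72, FP=8+7+8=23 → 72/95 = 0.7579
Macro-precision = mean = (0.7723 + 0.5088 + 0.7414 + 0.7579) / 4 = 0.695

0.695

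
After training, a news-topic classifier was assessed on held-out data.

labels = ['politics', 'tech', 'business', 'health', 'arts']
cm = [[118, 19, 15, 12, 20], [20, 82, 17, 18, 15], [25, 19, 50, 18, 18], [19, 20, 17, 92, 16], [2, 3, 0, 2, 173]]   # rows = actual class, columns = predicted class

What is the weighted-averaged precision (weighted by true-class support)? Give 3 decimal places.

Per-class precision (TP/(TP+FP)):
  politics: TP=118, FP=20+25+19+2=66 → 118/184 = 0.6413
  tech: TP=82, FP=19+19+20+3=61 → 82/143 = 0.5734
  business: TP=50, FP=15+17+17+0=49 → 50/99 = 0.5051
  health: TP=92, FP=12+18+18+2=50 → 92/142 = 0.6479
  arts: TP=173, FP=20+15+18+16=69 → 173/242 = 0.7149
Weighted-precision = Σ (supportᵢ/N)·precisionᵢ with N=810: (184/810)·0.6413 + (152/810)·0.5734 + (130/810)·0.5051 + (164/810)·0.6479 + (180/810)·0.7149 = 0.624

0.624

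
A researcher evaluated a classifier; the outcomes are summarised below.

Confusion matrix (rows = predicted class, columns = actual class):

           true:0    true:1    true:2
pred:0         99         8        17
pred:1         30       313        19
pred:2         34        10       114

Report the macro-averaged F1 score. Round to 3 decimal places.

0.778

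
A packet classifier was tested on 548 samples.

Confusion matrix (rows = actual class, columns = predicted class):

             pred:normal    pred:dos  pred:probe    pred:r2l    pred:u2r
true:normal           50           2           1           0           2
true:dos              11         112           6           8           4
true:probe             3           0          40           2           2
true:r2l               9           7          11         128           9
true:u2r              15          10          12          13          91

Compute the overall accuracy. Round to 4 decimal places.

Accuracy = trace / total = (50+112+40+128+91=421) / 548 = 421/548 = 0.7682

0.7682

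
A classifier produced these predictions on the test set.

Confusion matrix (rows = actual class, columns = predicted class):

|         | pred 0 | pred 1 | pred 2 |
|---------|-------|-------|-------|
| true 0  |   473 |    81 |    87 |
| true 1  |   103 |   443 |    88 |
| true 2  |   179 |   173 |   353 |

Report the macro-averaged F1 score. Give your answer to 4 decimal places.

0.6386

Per-class F1 score (2·TP/(2·TP+FP+FN)):
  0: TP=473, FP=103+179=282, FN=81+87=168 → 946/1396 = 0.67765
  1: TP=443, FP=81+173=254, FN=103+88=191 → 886/1331 = 0.66566
  2: TP=353, FP=87+88=175, FN=179+173=352 → 706/1233 = 0.57259
Macro-F1 score = mean = (0.67765 + 0.66566 + 0.57259) / 3 = 0.6386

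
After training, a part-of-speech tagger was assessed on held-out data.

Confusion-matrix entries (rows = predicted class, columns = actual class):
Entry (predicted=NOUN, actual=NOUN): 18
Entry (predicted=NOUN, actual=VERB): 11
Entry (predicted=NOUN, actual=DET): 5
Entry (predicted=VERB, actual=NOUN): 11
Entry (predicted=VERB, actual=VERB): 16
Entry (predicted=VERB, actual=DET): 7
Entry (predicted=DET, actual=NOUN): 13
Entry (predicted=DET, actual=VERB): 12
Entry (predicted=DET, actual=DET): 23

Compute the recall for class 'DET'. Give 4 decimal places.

recall = TP/(TP+FN).
DET: TP=23, FN=5+7=12 → 23/35 = 0.65714

0.6571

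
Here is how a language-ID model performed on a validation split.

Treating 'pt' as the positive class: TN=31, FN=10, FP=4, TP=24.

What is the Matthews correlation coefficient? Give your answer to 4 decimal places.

MCC = (TP·TN − FP·FN) / √((TP+FP)(TP+FN)(TN+FP)(TN+FN))
Numerator = 24·31 − 4·10 = 704
Denominator = √(28·34·35·41) = √1366120 = 1168.8114
MCC = 704 / 1168.8114 = 0.6023

0.6023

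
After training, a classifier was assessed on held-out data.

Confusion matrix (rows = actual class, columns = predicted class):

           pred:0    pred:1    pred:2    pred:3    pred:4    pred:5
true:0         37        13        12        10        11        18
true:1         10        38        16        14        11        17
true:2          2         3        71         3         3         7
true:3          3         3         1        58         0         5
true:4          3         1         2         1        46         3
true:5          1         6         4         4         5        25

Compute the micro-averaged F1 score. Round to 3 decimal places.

0.589

Micro-averaging pools counts across classes: ΣTP=275, ΣFP=192, ΣFN=192.
Micro-F1 score = 2·TP/(2·TP+FP+FN) on pooled counts = 0.589 (equals overall accuracy in single-label multiclass).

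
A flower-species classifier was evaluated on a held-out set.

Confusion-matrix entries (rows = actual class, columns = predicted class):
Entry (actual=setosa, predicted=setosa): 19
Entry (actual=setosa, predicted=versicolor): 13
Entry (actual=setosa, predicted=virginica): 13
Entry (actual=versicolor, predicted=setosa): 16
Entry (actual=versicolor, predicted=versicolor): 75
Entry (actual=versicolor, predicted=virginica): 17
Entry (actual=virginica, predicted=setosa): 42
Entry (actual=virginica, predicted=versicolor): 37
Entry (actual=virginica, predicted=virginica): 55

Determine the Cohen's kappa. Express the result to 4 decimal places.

0.2667

Observed agreement pₒ = trace/N = 149/287 = 0.51916
Expected agreement pₑ = Σ (rowᵢ·colᵢ)/N² = (45·77 + 108·125 + 134·85)/287² = 0.34424
κ = (pₒ − pₑ)/(1 − pₑ) = (0.51916 − 0.34424)/(1 − 0.34424) = 0.2667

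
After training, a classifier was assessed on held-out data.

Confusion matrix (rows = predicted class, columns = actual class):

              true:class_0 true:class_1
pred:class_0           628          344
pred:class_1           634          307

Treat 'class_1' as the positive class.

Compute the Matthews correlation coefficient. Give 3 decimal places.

MCC = (TP·TN − FP·FN) / √((TP+FP)(TP+FN)(TN+FP)(TN+FN))
Numerator = 307·628 − 634·344 = -25300
Denominator = √(941·651·1262·972) = √751443326424 = 866858.3082
MCC = -25300 / 866858.3082 = -0.029

-0.029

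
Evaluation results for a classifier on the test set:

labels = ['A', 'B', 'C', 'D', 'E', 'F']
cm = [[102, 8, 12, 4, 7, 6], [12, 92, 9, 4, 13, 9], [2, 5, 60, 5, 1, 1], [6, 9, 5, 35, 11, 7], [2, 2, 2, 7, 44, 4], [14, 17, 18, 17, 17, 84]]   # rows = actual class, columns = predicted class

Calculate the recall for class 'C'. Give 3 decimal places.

Treat 'C' as positive and all other classes as negative.
recall = TP/(TP+FN).
C: TP=60, FN=2+5+5+1+1=14 → 60/74 = 0.8108

0.811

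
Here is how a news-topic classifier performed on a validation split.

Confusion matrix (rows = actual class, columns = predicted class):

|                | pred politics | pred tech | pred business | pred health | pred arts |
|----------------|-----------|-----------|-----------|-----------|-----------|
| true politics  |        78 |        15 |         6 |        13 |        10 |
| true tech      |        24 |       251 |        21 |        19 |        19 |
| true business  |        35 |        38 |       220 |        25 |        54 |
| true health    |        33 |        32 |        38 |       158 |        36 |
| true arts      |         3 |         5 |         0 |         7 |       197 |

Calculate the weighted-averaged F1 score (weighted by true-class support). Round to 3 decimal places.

0.674

Per-class F1 score (2·TP/(2·TP+FP+FN)):
  politics: TP=78, FP=24+35+33+3=95, FN=15+6+13+10=44 → 156/295 = 0.5288
  tech: TP=251, FP=15+38+32+5=90, FN=24+21+19+19=83 → 502/675 = 0.7437
  business: TP=220, FP=6+21+38+0=65, FN=35+38+25+54=152 → 440/657 = 0.6697
  health: TP=158, FP=13+19+25+7=64, FN=33+32+38+36=139 → 316/519 = 0.6089
  arts: TP=197, FP=10+19+54+36=119, FN=3+5+0+7=15 → 394/528 = 0.7462
Weighted-F1 score = Σ (supportᵢ/N)·F1 scoreᵢ with N=1337: (122/1337)·0.5288 + (334/1337)·0.7437 + (372/1337)·0.6697 + (297/1337)·0.6089 + (212/1337)·0.7462 = 0.674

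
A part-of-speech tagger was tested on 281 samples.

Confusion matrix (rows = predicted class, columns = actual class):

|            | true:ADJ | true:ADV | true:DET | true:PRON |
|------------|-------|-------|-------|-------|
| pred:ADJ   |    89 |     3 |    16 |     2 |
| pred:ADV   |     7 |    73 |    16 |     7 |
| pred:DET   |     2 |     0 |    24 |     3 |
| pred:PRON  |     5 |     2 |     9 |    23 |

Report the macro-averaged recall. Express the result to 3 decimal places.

Per-class recall (TP/(TP+FN)):
  ADJ: TP=89, FN=7+2+5=14 → 89/103 = 0.8641
  ADV: TP=73, FN=3+0+2=5 → 73/78 = 0.9359
  DET: TP=24, FN=16+16+9=41 → 24/65 = 0.3692
  PRON: TP=23, FN=2+7+3=12 → 23/35 = 0.6571
Macro-recall = mean = (0.8641 + 0.9359 + 0.3692 + 0.6571) / 4 = 0.707

0.707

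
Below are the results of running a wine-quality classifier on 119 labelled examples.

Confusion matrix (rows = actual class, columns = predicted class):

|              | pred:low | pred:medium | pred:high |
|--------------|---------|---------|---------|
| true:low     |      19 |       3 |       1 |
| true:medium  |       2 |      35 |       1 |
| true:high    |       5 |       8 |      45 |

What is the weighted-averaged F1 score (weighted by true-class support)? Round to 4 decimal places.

0.8338

Per-class F1 score (2·TP/(2·TP+FP+FN)):
  low: TP=19, FP=2+5=7, FN=3+1=4 → 38/49 = 0.77551
  medium: TP=35, FP=3+8=11, FN=2+1=3 → 70/84 = 0.83333
  high: TP=45, FP=1+1=2, FN=5+8=13 → 90/105 = 0.85714
Weighted-F1 score = Σ (supportᵢ/N)·F1 scoreᵢ with N=119: (23/119)·0.77551 + (38/119)·0.83333 + (58/119)·0.85714 = 0.8338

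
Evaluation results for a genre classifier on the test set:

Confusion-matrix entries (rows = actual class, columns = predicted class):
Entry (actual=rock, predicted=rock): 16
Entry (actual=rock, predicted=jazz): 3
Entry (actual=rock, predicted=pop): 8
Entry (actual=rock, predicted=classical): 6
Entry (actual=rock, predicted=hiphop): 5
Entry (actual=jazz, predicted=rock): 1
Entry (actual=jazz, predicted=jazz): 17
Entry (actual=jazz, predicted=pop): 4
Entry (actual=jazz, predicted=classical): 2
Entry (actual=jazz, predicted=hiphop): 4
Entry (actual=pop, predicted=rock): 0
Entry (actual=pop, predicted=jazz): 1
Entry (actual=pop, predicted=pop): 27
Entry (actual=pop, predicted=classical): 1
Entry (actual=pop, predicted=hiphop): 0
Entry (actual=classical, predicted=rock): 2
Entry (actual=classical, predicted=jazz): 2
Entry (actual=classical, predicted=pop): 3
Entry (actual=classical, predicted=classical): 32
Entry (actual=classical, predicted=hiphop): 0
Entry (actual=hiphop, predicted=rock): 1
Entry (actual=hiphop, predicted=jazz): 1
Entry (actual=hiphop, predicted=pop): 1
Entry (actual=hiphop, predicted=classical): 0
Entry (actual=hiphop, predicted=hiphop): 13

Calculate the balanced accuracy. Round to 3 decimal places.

Balanced accuracy = mean of per-class recall.
  rock: recall = 16/38 = 0.4211
  jazz: recall = 17/28 = 0.6071
  pop: recall = 27/29 = 0.9310
  classical: recall = 32/39 = 0.8205
  hiphop: recall = 13/16 = 0.8125
Mean = (0.4211 + 0.6071 + 0.9310 + 0.8205 + 0.8125) / 5 = 0.718

0.718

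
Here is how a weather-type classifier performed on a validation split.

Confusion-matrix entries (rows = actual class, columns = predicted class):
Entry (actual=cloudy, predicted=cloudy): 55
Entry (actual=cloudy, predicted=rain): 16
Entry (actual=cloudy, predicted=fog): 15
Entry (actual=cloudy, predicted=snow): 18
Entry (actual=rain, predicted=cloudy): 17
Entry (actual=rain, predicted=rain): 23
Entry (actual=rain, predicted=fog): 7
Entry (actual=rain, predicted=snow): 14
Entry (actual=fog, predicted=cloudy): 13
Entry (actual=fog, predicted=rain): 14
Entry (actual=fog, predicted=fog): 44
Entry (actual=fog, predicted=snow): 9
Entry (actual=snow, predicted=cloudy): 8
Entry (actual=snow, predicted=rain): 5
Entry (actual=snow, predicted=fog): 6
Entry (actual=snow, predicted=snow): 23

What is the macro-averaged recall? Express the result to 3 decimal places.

0.501

Per-class recall (TP/(TP+FN)):
  cloudy: TP=55, FN=16+15+18=49 → 55/104 = 0.5288
  rain: TP=23, FN=17+7+14=38 → 23/61 = 0.3770
  fog: TP=44, FN=13+14+9=36 → 44/80 = 0.5500
  snow: TP=23, FN=8+5+6=19 → 23/42 = 0.5476
Macro-recall = mean = (0.5288 + 0.3770 + 0.5500 + 0.5476) / 4 = 0.501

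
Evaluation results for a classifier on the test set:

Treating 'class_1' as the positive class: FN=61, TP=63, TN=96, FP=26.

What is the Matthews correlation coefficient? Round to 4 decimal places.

0.3069

MCC = (TP·TN − FP·FN) / √((TP+FP)(TP+FN)(TN+FP)(TN+FN))
Numerator = 63·96 − 26·61 = 4462
Denominator = √(89·124·122·157) = √211383544 = 14539.0352
MCC = 4462 / 14539.0352 = 0.3069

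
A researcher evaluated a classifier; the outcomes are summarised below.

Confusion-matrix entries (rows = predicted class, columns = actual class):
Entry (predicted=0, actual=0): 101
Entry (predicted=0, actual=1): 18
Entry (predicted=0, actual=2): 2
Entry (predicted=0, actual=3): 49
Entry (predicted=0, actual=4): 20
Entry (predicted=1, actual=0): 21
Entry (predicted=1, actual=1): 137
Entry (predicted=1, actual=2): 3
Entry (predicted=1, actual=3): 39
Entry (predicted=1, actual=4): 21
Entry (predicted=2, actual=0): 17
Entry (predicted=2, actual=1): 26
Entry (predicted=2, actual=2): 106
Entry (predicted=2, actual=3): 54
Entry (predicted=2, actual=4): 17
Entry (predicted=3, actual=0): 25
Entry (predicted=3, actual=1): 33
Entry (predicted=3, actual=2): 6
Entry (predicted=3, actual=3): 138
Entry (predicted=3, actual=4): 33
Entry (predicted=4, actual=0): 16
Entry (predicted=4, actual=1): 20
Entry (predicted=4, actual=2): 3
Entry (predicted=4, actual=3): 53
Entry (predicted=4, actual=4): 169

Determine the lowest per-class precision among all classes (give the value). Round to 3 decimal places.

Per-class precision (TP/(TP+FP)):
  0: TP=101, FP=18+2+49+20=89 → 101/190 = 0.5316
  1: TP=137, FP=21+3+39+21=84 → 137/221 = 0.6199
  2: TP=106, FP=17+26+54+17=114 → 106/220 = 0.4818
  3: TP=138, FP=25+33+6+33=97 → 138/235 = 0.5872
  4: TP=169, FP=16+20+3+53=92 → 169/261 = 0.6475
Lowest is class '2' with precision = 0.482.

0.482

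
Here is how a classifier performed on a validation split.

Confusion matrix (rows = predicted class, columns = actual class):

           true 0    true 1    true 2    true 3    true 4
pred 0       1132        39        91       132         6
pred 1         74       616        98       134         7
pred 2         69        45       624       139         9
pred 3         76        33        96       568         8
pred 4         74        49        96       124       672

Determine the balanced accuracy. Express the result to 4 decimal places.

0.7356

Balanced accuracy = mean of per-class recall.
  0: recall = 1132/1425 = 0.79439
  1: recall = 616/782 = 0.78772
  2: recall = 624/1005 = 0.62090
  3: recall = 568/1097 = 0.51778
  4: recall = 672/702 = 0.95726
Mean = (0.79439 + 0.78772 + 0.62090 + 0.51778 + 0.95726) / 5 = 0.7356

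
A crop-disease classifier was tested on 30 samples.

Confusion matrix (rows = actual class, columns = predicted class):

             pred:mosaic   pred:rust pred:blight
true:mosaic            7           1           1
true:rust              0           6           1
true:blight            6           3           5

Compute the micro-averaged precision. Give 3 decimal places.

0.600

Micro-averaging pools counts across classes: ΣTP=18, ΣFP=12, ΣFN=12.
Micro-precision = TP/(TP+FP) on pooled counts = 0.600 (equals overall accuracy in single-label multiclass).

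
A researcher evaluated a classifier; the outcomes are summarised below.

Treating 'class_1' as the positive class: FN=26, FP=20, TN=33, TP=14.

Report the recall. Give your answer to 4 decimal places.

0.3500

Recall = TP/(TP+FN) = 14/(14+26) = 14/40 = 0.3500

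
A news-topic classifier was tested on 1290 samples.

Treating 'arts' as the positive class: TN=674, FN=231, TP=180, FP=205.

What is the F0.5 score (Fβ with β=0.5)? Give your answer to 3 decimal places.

Fβ = (1+β²)·TP / ((1+β²)·TP + β²·FN + FP), with β²=1/4
= 1.25·180 / (1.25·180 + 0.25·231 + 205) = 0.461

0.461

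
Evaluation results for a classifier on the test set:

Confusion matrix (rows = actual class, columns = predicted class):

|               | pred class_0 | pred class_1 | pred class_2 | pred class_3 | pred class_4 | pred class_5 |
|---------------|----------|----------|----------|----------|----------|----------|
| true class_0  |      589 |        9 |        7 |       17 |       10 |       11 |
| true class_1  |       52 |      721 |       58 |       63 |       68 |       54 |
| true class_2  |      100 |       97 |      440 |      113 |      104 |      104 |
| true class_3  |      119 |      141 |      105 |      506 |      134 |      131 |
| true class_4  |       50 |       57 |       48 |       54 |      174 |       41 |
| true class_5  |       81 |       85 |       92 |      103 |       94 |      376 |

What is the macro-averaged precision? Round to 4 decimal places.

0.5407

Per-class precision (TP/(TP+FP)):
  class_0: TP=589, FP=52+100+119+50+81=402 → 589/991 = 0.59435
  class_1: TP=721, FP=9+97+141+57+85=389 → 721/1110 = 0.64955
  class_2: TP=440, FP=7+58+105+48+92=310 → 440/750 = 0.58667
  class_3: TP=506, FP=17+63+113+54+103=350 → 506/856 = 0.59112
  class_4: TP=174, FP=10+68+104+134+94=410 → 174/584 = 0.29795
  class_5: TP=376, FP=11+54+104+131+41=341 → 376/717 = 0.52441
Macro-precision = mean = (0.59435 + 0.64955 + 0.58667 + 0.59112 + 0.29795 + 0.52441) / 6 = 0.5407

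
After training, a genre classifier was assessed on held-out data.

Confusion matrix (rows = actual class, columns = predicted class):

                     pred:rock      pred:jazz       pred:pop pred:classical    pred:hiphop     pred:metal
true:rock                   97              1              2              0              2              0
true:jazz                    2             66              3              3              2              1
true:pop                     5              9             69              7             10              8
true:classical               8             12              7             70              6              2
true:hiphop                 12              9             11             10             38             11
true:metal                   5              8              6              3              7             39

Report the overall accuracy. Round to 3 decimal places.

0.688

Accuracy = trace / total = (97+66+69+70+38+39=379) / 551 = 379/551 = 0.688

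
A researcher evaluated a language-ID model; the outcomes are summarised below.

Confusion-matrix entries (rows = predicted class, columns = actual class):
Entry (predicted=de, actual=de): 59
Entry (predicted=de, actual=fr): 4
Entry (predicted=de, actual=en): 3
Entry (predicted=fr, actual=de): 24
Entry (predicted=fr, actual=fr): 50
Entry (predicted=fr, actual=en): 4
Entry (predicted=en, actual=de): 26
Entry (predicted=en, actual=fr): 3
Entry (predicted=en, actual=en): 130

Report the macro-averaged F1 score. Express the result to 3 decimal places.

Per-class F1 score (2·TP/(2·TP+FP+FN)):
  de: TP=59, FP=4+3=7, FN=24+26=50 → 118/175 = 0.6743
  fr: TP=50, FP=24+4=28, FN=4+3=7 → 100/135 = 0.7407
  en: TP=130, FP=26+3=29, FN=3+4=7 → 260/296 = 0.8784
Macro-F1 score = mean = (0.6743 + 0.7407 + 0.8784) / 3 = 0.764

0.764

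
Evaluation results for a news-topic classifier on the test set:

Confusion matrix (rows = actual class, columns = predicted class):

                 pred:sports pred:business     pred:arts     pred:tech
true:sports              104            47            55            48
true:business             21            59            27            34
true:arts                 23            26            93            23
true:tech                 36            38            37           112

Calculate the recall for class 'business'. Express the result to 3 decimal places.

0.418

One-vs-rest for 'business': TP = diagonal; FP = other classes predicted 'business'; FN = 'business' predicted as other.
recall = TP/(TP+FN).
business: TP=59, FN=21+27+34=82 → 59/141 = 0.4184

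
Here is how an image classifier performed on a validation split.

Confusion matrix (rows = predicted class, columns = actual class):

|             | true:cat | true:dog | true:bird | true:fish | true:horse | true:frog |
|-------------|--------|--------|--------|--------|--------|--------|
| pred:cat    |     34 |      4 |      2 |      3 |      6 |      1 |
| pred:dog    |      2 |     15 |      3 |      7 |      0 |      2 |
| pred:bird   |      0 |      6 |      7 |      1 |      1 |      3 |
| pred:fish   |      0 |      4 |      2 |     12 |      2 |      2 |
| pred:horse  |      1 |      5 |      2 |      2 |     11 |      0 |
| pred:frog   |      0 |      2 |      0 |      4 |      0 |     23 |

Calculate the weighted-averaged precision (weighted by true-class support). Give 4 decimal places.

0.5969

Per-class precision (TP/(TP+FP)):
  cat: TP=34, FP=4+2+3+6+1=16 → 34/50 = 0.68000
  dog: TP=15, FP=2+3+7+0+2=14 → 15/29 = 0.51724
  bird: TP=7, FP=0+6+1+1+3=11 → 7/18 = 0.38889
  fish: TP=12, FP=0+4+2+2+2=10 → 12/22 = 0.54545
  horse: TP=11, FP=1+5+2+2+0=10 → 11/21 = 0.52381
  frog: TP=23, FP=0+2+0+4+0=6 → 23/29 = 0.79310
Weighted-precision = Σ (supportᵢ/N)·precisionᵢ with N=169: (37/169)·0.68000 + (36/169)·0.51724 + (16/169)·0.38889 + (29/169)·0.54545 + (20/169)·0.52381 + (31/169)·0.79310 = 0.5969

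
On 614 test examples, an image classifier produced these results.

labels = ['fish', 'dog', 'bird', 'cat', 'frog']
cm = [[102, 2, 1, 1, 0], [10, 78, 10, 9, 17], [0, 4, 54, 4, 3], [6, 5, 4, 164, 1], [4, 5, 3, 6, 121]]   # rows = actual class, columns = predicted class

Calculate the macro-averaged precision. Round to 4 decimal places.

Per-class precision (TP/(TP+FP)):
  fish: TP=102, FP=10+0+6+4=20 → 102/122 = 0.83607
  dog: TP=78, FP=2+4+5+5=16 → 78/94 = 0.82979
  bird: TP=54, FP=1+10+4+3=18 → 54/72 = 0.75000
  cat: TP=164, FP=1+9+4+6=20 → 164/184 = 0.89130
  frog: TP=121, FP=0+17+3+1=21 → 121/142 = 0.85211
Macro-precision = mean = (0.83607 + 0.82979 + 0.75000 + 0.89130 + 0.85211) / 5 = 0.8319

0.8319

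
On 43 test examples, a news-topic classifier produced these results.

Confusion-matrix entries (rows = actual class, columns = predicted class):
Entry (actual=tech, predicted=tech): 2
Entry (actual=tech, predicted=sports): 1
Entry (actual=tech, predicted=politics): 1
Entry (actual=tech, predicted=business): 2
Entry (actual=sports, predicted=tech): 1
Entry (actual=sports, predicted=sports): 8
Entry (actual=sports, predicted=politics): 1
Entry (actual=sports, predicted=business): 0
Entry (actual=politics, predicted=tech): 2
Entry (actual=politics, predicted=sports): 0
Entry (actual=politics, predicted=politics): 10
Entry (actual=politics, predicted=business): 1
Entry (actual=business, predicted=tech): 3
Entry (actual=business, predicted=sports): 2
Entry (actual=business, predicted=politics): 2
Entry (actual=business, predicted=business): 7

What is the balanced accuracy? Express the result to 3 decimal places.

0.601

Balanced accuracy = mean of per-class recall.
  tech: recall = 2/6 = 0.3333
  sports: recall = 8/10 = 0.8000
  politics: recall = 10/13 = 0.7692
  business: recall = 7/14 = 0.5000
Mean = (0.3333 + 0.8000 + 0.7692 + 0.5000) / 4 = 0.601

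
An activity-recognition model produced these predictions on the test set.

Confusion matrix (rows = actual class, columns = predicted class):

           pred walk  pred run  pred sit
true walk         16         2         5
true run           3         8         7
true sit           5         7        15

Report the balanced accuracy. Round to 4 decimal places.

0.5652

Balanced accuracy = mean of per-class recall.
  walk: recall = 16/23 = 0.69565
  run: recall = 8/18 = 0.44444
  sit: recall = 15/27 = 0.55556
Mean = (0.69565 + 0.44444 + 0.55556) / 3 = 0.5652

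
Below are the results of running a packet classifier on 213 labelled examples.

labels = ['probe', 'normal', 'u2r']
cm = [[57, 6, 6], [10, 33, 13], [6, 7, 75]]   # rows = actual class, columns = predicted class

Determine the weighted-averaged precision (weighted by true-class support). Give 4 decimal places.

0.7712

Per-class precision (TP/(TP+FP)):
  probe: TP=57, FP=10+6=16 → 57/73 = 0.78082
  normal: TP=33, FP=6+7=13 → 33/46 = 0.71739
  u2r: TP=75, FP=6+13=19 → 75/94 = 0.79787
Weighted-precision = Σ (supportᵢ/N)·precisionᵢ with N=213: (69/213)·0.78082 + (56/213)·0.71739 + (88/213)·0.79787 = 0.7712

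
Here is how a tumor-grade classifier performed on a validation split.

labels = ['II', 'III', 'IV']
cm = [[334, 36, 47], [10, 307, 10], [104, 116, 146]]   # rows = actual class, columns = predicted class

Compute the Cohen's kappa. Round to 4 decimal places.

Observed agreement pₒ = trace/N = 787/1110 = 0.70901
Expected agreement pₑ = Σ (rowᵢ·colᵢ)/N² = (417·448 + 327·459 + 366·203)/1110² = 0.33374
κ = (pₒ − pₑ)/(1 − pₑ) = (0.70901 − 0.33374)/(1 − 0.33374) = 0.5632

0.5632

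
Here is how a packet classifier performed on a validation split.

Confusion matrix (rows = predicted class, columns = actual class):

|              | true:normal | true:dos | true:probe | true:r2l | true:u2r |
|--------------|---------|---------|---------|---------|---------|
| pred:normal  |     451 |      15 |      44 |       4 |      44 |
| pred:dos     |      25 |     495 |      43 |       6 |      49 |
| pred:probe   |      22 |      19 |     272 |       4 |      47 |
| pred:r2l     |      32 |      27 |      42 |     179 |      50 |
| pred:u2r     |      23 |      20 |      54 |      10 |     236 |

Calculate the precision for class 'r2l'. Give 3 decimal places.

0.542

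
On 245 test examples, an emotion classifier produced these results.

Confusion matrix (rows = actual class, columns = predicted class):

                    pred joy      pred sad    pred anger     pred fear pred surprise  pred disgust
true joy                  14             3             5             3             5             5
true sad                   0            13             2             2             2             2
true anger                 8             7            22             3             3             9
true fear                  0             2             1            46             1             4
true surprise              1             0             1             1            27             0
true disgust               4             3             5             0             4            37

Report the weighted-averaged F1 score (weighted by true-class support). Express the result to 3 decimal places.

Per-class F1 score (2·TP/(2·TP+FP+FN)):
  joy: TP=14, FP=0+8+0+1+4=13, FN=3+5+3+5+5=21 → 28/62 = 0.4516
  sad: TP=13, FP=3+7+2+0+3=15, FN=0+2+2+2+2=8 → 26/49 = 0.5306
  anger: TP=22, FP=5+2+1+1+5=14, FN=8+7+3+3+9=30 → 44/88 = 0.5000
  fear: TP=46, FP=3+2+3+1+0=9, FN=0+2+1+1+4=8 → 92/109 = 0.8440
  surprise: TP=27, FP=5+2+3+1+4=15, FN=1+0+1+1+0=3 → 54/72 = 0.7500
  disgust: TP=37, FP=5+2+9+4+0=20, FN=4+3+5+0+4=16 → 74/110 = 0.6727
Weighted-F1 score = Σ (supportᵢ/N)·F1 scoreᵢ with N=245: (35/245)·0.4516 + (21/245)·0.5306 + (52/245)·0.5000 + (54/245)·0.8440 + (30/245)·0.7500 + (53/245)·0.6727 = 0.640

0.640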